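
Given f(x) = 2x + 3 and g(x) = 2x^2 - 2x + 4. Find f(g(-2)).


g(-2) = 16
f(16) = 35

35


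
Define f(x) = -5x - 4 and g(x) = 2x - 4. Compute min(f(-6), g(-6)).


-16


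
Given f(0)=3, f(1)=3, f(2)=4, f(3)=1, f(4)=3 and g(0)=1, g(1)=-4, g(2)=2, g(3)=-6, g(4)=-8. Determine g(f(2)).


f(2) = 4
g(4) = -8

-8


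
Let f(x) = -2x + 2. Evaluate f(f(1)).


f(1) = 0
f(0) = 2

2


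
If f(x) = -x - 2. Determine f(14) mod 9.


f(14) = -16
-16 mod 9 = 2

2


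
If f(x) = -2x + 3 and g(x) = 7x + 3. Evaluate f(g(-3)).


g(-3) = -18
f(-18) = 39

39


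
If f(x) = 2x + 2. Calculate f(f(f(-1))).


f(-1) = 0
f(0) = 2
f(2) = 6

6


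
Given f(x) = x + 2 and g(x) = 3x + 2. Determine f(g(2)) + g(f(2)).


f(g(2)) = 10
g(f(2)) = 14
Sum = 24

24


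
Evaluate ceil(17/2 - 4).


17/2 = 8.5
8.5 - 4 = 4.5
ceil(4.5) = 5

5


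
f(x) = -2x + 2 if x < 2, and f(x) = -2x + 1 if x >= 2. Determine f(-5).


-5 satisfies x < 2
f(-5) = 12

12


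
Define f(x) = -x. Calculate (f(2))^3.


f(2) = -2
(-2)^3 = -8

-8


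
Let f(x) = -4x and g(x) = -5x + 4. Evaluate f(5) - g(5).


f(5) = -20
g(5) = -21
Difference = 1

1


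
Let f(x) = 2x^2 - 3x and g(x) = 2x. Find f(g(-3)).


90


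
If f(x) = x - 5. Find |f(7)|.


f(7) = 2
|2| = 2

2


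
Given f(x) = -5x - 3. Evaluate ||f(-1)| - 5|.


f(-1) = 2
|2| = 2
|2 - 5| = 3

3


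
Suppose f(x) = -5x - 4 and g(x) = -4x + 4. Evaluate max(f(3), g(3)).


f(3) = -19
g(3) = -8
max = -8

-8


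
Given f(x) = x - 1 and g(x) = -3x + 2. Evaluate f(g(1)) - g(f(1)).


-4


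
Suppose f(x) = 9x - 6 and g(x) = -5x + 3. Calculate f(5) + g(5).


17


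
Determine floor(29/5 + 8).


29/5 = 5.8
5.8 + 8 = 13.8
floor(13.8) = 13

13


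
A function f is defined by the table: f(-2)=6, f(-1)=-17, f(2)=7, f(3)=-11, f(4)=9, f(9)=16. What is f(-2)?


Reading from the table at x = -2

6


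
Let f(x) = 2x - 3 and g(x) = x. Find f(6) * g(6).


f(6) = 9
g(6) = 6
Product = 54

54


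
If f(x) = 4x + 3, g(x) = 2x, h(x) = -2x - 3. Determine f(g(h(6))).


-117


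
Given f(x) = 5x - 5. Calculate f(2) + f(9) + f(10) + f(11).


f(2) = 5
f(9) = 40
f(10) = 45
f(11) = 50
Sum = 140

140


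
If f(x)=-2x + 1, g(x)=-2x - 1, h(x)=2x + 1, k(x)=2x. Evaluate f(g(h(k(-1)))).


k(-1) = -2
h(-2) = -3
g(-3) = 5
f(5) = -9

-9


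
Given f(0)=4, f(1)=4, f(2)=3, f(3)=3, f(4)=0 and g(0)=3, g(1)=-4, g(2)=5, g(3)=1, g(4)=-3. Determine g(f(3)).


f(3) = 3
g(3) = 1

1


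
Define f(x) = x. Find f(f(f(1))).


f(1) = 1
f(1) = 1
f(1) = 1

1


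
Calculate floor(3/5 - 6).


3/5 = 0.6
0.6 - 6 = -5.4
floor(-5.4) = -6

-6


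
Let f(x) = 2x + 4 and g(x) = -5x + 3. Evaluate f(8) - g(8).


f(8) = 20
g(8) = -37
Difference = 57

57


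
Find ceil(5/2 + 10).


5/2 = 2.5
2.5 + 10 = 12.5
ceil(12.5) = 13

13


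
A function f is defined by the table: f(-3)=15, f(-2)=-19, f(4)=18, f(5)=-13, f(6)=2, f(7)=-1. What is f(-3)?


Reading from the table at x = -3

15


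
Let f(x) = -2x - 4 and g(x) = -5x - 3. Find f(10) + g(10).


f(10) = -24
g(10) = -53
Sum = -77

-77


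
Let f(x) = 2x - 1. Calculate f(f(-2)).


f(-2) = -5
f(-5) = -11

-11


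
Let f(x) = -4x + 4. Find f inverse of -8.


Solve -4x + 4 = -8
x = (-8 - 4) / (-4) = 3

3


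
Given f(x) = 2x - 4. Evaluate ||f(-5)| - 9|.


5


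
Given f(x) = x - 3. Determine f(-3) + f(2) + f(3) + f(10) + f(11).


f(-3) = -6
f(2) = -1
f(3) = 0
f(10) = 7
f(11) = 8
Sum = 8

8


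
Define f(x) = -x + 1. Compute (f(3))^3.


-8


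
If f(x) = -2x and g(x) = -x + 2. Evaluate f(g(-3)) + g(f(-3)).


f(g(-3)) = -10
g(f(-3)) = -4
Sum = -14

-14


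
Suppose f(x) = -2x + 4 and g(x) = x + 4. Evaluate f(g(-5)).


6


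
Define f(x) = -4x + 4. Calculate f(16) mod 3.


f(16) = -60
-60 mod 3 = 0

0


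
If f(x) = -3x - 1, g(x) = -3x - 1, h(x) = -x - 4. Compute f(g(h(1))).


h(1) = -5
g(-5) = 14
f(14) = -43

-43


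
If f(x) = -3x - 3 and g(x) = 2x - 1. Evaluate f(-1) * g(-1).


f(-1) = 0
g(-1) = -3
Product = 0

0


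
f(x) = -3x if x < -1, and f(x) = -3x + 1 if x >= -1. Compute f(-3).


-3 satisfies x < -1
f(-3) = 9

9


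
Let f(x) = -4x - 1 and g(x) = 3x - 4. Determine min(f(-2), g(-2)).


-10


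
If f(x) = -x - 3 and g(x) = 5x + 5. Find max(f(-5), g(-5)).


f(-5) = 2
g(-5) = -20
max = 2

2


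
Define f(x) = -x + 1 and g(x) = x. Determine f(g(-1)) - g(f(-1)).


f(g(-1)) = 2
g(f(-1)) = 2
Difference = 0

0


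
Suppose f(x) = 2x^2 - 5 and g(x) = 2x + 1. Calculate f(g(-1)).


g(-1) = -1
f(-1) = 2*(-1)^2 - 5 = -3

-3


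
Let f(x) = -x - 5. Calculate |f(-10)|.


f(-10) = 5
|5| = 5

5


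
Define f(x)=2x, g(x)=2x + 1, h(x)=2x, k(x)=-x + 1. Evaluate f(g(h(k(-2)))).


k(-2) = 3
h(3) = 6
g(6) = 13
f(13) = 26

26


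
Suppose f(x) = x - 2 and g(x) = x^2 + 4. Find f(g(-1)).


g(-1) = 5
f(5) = 3

3


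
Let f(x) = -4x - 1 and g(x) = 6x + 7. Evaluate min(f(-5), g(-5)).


f(-5) = 19
g(-5) = -23
min = -23

-23


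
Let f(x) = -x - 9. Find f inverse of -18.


Solve -x - 9 = -18
x = (-18 + 9) / (-1) = 9

9


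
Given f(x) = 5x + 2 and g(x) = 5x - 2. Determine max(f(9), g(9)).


f(9) = 47
g(9) = 43
max = 47

47


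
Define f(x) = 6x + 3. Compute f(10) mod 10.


f(10) = 63
63 mod 10 = 3

3


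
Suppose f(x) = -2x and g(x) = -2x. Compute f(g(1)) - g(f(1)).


f(g(1)) = 4
g(f(1)) = 4
Difference = 0

0


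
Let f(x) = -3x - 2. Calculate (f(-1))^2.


f(-1) = 1
(1)^2 = 1

1


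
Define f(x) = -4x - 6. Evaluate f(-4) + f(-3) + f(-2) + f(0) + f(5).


-14


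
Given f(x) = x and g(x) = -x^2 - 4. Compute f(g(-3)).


g(-3) = -13
f(-13) = -13

-13


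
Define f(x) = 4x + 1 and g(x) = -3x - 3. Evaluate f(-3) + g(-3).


f(-3) = -11
g(-3) = 6
Sum = -5

-5


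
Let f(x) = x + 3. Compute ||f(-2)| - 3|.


f(-2) = 1
|1| = 1
|1 - 3| = 2

2


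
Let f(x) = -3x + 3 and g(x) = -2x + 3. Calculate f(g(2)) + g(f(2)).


f(g(2)) = 6
g(f(2)) = 9
Sum = 15

15


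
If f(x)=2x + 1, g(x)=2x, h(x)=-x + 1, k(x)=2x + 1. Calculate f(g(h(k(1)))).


k(1) = 3
h(3) = -2
g(-2) = -4
f(-4) = -7

-7


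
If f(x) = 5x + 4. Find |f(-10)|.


f(-10) = -46
|-46| = 46

46


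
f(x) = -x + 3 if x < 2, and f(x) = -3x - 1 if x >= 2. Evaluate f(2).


2 satisfies x >= 2
f(2) = -7

-7


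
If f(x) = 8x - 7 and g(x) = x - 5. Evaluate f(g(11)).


g(11) = 6
f(6) = 41

41


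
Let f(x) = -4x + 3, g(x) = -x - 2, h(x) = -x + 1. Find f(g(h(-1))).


h(-1) = 2
g(2) = -4
f(-4) = 19

19


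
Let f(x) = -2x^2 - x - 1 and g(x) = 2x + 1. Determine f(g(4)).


g(4) = 9
f(9) = (-2)*(9)^2 - 1*(9) - 1 = -172

-172


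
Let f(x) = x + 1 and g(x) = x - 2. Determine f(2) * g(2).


f(2) = 3
g(2) = 0
Product = 0

0


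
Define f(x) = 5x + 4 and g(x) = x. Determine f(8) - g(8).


f(8) = 44
g(8) = 8
Difference = 36

36


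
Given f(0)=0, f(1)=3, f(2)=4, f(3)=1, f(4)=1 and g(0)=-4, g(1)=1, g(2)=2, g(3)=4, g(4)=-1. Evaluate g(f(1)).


f(1) = 3
g(3) = 4

4


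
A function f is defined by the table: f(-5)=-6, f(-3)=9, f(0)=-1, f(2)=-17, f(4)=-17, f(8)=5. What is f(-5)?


Reading from the table at x = -5

-6


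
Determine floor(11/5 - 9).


11/5 = 2.2
2.2 - 9 = -6.8
floor(-6.8) = -7

-7


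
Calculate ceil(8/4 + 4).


6


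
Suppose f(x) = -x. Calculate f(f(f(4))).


f(4) = -4
f(-4) = 4
f(4) = -4

-4


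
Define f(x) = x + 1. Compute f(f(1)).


f(1) = 2
f(2) = 3

3


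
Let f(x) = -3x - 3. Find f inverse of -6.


1


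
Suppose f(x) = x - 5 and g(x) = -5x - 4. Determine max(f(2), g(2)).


f(2) = -3
g(2) = -14
max = -3

-3


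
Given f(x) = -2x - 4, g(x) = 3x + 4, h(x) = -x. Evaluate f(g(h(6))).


h(6) = -6
g(-6) = -14
f(-14) = 24

24


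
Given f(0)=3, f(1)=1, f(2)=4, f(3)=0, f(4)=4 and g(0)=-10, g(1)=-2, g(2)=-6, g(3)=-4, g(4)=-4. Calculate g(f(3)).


f(3) = 0
g(0) = -10

-10


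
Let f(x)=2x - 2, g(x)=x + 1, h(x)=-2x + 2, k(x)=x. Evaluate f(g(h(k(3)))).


-8


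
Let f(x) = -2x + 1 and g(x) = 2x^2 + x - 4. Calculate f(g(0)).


g(0) = -4
f(-4) = 9

9


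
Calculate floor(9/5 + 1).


9/5 = 1.8
1.8 + 1 = 2.8
floor(2.8) = 2

2


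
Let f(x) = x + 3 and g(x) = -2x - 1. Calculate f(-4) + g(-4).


6


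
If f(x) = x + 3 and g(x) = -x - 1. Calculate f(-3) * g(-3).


f(-3) = 0
g(-3) = 2
Product = 0

0


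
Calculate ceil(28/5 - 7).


28/5 = 5.6
5.6 - 7 = -1.4
ceil(-1.4) = -1

-1


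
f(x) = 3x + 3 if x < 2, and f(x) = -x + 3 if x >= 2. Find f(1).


1 satisfies x < 2
f(1) = 6

6


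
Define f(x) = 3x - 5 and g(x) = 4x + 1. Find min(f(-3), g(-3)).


-14


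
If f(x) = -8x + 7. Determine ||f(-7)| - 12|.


51


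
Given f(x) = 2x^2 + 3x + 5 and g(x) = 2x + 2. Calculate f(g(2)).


95


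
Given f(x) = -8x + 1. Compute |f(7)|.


f(7) = -55
|-55| = 55

55


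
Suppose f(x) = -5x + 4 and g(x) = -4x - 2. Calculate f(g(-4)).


-66


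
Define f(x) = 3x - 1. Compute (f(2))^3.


f(2) = 5
(5)^3 = 125

125


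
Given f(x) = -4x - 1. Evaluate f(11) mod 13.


f(11) = -45
-45 mod 13 = 7

7


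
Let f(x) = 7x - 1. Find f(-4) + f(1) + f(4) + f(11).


f(-4) = -29
f(1) = 6
f(4) = 27
f(11) = 76
Sum = 80

80


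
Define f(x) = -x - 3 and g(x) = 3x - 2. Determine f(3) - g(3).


f(3) = -6
g(3) = 7
Difference = -13

-13


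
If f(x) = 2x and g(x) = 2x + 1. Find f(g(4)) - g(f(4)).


f(g(4)) = 18
g(f(4)) = 17
Difference = 1

1


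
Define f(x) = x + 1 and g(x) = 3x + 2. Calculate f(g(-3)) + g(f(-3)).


-10


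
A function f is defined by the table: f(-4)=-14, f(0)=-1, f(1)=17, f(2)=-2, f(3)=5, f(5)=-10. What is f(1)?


Reading from the table at x = 1

17


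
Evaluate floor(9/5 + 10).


9/5 = 1.8
1.8 + 10 = 11.8
floor(11.8) = 11

11


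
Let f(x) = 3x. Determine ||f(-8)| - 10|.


14


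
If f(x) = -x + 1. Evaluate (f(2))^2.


f(2) = -1
(-1)^2 = 1

1


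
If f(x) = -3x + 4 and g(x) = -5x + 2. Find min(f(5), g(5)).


f(5) = -11
g(5) = -23
min = -23

-23


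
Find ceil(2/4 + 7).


2/4 = 0.5
0.5 + 7 = 7.5
ceil(7.5) = 8

8


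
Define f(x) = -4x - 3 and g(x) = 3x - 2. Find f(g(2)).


g(2) = 4
f(4) = -19

-19


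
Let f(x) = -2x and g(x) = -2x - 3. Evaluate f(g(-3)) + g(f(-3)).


f(g(-3)) = -6
g(f(-3)) = -15
Sum = -21

-21


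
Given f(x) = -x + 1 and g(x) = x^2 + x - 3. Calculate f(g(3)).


g(3) = 9
f(9) = -8

-8


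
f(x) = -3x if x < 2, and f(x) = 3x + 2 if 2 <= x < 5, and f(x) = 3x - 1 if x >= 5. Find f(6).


6 satisfies x >= 5
f(6) = 17

17


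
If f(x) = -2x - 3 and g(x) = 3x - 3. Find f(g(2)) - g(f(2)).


15


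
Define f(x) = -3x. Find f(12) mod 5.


f(12) = -36
-36 mod 5 = 4

4


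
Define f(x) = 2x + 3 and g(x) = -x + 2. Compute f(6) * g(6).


f(6) = 15
g(6) = -4
Product = -60

-60


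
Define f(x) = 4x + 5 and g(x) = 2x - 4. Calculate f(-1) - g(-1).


f(-1) = 1
g(-1) = -6
Difference = 7

7


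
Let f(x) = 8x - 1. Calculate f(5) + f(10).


118


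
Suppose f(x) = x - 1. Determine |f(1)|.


f(1) = 0
|0| = 0

0


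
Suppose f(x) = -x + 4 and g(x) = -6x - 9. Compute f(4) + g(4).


f(4) = 0
g(4) = -33
Sum = -33

-33


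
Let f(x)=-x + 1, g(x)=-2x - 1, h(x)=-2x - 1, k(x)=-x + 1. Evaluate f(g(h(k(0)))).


k(0) = 1
h(1) = -3
g(-3) = 5
f(5) = -4

-4


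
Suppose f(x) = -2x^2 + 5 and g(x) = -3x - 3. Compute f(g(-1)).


g(-1) = 0
f(0) = (-2)*(0)^2 + 5 = 5

5


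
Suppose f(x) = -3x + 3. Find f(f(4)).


30


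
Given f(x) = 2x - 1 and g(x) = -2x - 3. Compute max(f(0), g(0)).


-1


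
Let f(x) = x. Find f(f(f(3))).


f(3) = 3
f(3) = 3
f(3) = 3

3


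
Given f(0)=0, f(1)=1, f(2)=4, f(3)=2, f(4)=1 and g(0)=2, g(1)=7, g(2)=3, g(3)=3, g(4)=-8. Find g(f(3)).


3


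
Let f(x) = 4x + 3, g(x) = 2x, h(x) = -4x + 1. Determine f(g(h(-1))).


43


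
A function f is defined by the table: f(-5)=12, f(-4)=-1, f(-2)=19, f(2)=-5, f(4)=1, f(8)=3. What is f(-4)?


Reading from the table at x = -4

-1


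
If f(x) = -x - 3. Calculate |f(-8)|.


f(-8) = 5
|5| = 5

5


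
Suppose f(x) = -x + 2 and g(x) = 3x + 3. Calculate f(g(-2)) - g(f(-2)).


f(g(-2)) = 5
g(f(-2)) = 15
Difference = -10

-10


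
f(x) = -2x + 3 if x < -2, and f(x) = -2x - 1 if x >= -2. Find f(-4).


-4 satisfies x < -2
f(-4) = 11

11


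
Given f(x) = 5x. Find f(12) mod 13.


f(12) = 60
60 mod 13 = 8

8


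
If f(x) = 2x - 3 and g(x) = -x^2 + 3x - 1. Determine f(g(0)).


-5


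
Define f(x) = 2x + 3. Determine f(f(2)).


17


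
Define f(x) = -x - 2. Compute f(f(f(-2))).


f(-2) = 0
f(0) = -2
f(-2) = 0

0


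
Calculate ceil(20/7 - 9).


20/7 = 2.8571
2.8571 - 9 = -6.1429
ceil(-6.1429) = -6

-6


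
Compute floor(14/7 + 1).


14/7 = 2
2 + 1 = 3
floor(3) = 3

3


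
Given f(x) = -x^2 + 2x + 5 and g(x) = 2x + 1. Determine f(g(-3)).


g(-3) = -5
f(-5) = (-1)*(-5)^2 + 2*(-5) + 5 = -30

-30


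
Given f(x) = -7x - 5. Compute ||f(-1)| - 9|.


f(-1) = 2
|2| = 2
|2 - 9| = 7

7


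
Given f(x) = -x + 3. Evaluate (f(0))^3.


27


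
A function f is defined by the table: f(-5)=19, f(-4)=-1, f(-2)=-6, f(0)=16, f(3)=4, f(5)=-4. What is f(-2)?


Reading from the table at x = -2

-6


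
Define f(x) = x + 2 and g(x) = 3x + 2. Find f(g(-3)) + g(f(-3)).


-6


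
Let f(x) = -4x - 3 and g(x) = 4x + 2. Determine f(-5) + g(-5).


f(-5) = 17
g(-5) = -18
Sum = -1

-1


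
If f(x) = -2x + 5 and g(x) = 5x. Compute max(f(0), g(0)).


f(0) = 5
g(0) = 0
max = 5

5


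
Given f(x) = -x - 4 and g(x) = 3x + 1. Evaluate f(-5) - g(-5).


f(-5) = 1
g(-5) = -14
Difference = 15

15


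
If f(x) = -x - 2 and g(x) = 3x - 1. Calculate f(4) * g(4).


f(4) = -6
g(4) = 11
Product = -66

-66


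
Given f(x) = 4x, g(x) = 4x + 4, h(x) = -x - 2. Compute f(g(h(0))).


-16


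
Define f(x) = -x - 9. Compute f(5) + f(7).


-30


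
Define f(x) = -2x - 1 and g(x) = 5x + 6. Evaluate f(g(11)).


g(11) = 61
f(61) = -123

-123


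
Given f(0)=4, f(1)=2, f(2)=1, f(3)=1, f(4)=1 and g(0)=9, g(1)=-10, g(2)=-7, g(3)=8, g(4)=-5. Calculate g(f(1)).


f(1) = 2
g(2) = -7

-7


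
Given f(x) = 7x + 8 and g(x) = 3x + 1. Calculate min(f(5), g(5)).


f(5) = 43
g(5) = 16
min = 16

16


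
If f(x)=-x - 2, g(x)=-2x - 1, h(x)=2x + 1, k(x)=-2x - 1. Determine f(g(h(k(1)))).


k(1) = -3
h(-3) = -5
g(-5) = 9
f(9) = -11

-11


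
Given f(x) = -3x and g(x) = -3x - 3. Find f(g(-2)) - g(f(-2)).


f(g(-2)) = -9
g(f(-2)) = -21
Difference = 12

12


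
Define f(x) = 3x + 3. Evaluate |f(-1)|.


0


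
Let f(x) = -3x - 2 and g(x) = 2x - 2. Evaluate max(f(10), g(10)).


f(10) = -32
g(10) = 18
max = 18

18


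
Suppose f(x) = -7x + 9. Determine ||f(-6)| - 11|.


40


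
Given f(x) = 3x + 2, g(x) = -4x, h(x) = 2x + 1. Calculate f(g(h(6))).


-154


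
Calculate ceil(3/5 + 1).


3/5 = 0.6
0.6 + 1 = 1.6
ceil(1.6) = 2

2


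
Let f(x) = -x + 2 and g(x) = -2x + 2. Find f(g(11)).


22


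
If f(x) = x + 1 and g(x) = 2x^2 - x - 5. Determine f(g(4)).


g(4) = 23
f(23) = 24

24


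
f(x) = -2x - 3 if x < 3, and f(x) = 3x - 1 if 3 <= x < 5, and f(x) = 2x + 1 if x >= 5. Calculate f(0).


0 satisfies x < 3
f(0) = -3

-3


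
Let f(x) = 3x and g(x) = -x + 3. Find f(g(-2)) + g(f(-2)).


f(g(-2)) = 15
g(f(-2)) = 9
Sum = 24

24


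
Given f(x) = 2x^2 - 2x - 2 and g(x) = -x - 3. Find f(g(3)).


82


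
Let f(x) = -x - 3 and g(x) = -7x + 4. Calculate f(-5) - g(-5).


f(-5) = 2
g(-5) = 39
Difference = -37

-37


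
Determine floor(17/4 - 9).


-5


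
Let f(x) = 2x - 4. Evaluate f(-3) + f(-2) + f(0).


f(-3) = -10
f(-2) = -8
f(0) = -4
Sum = -22

-22


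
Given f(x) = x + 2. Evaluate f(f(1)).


f(1) = 3
f(3) = 5

5


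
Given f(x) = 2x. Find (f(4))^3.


f(4) = 8
(8)^3 = 512

512


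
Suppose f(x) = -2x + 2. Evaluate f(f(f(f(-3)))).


-58


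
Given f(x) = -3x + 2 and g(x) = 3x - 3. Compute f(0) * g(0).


-6


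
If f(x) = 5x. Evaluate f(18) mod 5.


f(18) = 90
90 mod 5 = 0

0


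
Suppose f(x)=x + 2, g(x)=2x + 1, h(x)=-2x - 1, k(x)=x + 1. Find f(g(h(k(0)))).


-3


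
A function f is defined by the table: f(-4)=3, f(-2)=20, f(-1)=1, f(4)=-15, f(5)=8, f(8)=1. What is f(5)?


Reading from the table at x = 5

8


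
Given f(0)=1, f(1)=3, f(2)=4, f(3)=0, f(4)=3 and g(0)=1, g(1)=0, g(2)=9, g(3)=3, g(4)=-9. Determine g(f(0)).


f(0) = 1
g(1) = 0

0


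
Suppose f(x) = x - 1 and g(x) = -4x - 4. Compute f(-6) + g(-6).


f(-6) = -7
g(-6) = 20
Sum = 13

13


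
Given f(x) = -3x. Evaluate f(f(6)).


f(6) = -18
f(-18) = 54

54


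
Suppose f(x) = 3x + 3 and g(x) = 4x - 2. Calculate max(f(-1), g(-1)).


f(-1) = 0
g(-1) = -6
max = 0

0


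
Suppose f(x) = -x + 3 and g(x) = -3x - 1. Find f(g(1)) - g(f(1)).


f(g(1)) = 7
g(f(1)) = -7
Difference = 14

14


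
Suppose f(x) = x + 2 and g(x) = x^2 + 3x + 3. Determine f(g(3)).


g(3) = 21
f(21) = 23

23


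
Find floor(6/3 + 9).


6/3 = 2
2 + 9 = 11
floor(11) = 11

11


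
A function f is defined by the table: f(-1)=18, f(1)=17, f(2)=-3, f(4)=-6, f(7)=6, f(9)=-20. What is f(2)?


Reading from the table at x = 2

-3


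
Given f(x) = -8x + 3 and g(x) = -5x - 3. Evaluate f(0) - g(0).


6


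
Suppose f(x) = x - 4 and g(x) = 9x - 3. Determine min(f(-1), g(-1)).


-12


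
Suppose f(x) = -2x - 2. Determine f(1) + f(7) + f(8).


f(1) = -4
f(7) = -16
f(8) = -18
Sum = -38

-38


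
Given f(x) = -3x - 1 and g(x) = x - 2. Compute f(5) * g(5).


f(5) = -16
g(5) = 3
Product = -48

-48


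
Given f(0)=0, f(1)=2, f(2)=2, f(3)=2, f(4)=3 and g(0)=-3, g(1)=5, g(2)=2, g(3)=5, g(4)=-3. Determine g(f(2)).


f(2) = 2
g(2) = 2

2


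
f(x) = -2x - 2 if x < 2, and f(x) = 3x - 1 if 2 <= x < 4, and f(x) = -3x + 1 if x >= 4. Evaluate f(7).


7 satisfies x >= 4
f(7) = -20

-20


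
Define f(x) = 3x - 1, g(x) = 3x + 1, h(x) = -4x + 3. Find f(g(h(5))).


-151


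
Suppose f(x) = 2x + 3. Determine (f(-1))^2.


f(-1) = 1
(1)^2 = 1

1


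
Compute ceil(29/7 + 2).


29/7 = 4.1429
4.1429 + 2 = 6.1429
ceil(6.1429) = 7

7


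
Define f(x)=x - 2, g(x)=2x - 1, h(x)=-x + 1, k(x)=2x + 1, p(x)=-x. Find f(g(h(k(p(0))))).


p(0) = 0
k(0) = 1
h(1) = 0
g(0) = -1
f(-1) = -3

-3


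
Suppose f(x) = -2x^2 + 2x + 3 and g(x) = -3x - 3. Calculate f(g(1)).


g(1) = -6
f(-6) = (-2)*(-6)^2 + 2*(-6) + 3 = -81

-81


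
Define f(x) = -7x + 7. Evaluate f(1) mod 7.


f(1) = 0
0 mod 7 = 0

0


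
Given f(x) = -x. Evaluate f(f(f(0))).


f(0) = 0
f(0) = 0
f(0) = 0

0


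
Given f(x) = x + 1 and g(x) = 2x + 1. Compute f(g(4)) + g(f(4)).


f(g(4)) = 10
g(f(4)) = 11
Sum = 21

21


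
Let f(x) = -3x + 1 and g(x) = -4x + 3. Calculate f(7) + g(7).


f(7) = -20
g(7) = -25
Sum = -45

-45


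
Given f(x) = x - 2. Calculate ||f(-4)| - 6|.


f(-4) = -6
|-6| = 6
|6 - 6| = 0

0


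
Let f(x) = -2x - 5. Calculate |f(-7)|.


f(-7) = 9
|9| = 9

9


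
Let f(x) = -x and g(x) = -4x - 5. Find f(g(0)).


g(0) = -5
f(-5) = 5

5


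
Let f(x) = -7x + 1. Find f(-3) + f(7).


f(-3) = 22
f(7) = -48
Sum = -26

-26


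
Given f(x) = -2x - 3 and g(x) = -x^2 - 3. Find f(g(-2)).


g(-2) = -7
f(-7) = 11

11


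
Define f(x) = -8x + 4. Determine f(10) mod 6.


f(10) = -76
-76 mod 6 = 2

2


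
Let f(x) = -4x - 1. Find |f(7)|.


29


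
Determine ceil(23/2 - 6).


23/2 = 11.5
11.5 - 6 = 5.5
ceil(5.5) = 6

6


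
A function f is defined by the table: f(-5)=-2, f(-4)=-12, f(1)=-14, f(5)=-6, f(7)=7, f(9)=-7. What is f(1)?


-14


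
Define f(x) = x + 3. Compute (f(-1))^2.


4


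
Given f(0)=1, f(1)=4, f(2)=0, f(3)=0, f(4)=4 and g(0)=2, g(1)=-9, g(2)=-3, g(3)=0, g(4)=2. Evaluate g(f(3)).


2


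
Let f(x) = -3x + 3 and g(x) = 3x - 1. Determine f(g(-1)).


g(-1) = -4
f(-4) = 15

15


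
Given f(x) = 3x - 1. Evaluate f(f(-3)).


-31


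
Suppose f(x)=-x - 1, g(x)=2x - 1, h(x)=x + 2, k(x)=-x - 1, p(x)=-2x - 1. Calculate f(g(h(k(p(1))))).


p(1) = -3
k(-3) = 2
h(2) = 4
g(4) = 7
f(7) = -8

-8


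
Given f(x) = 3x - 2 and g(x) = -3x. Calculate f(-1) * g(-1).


f(-1) = -5
g(-1) = 3
Product = -15

-15


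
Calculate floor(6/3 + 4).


6


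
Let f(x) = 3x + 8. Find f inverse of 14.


Solve 3x + 8 = 14
x = (14 - 8) / 3 = 2

2


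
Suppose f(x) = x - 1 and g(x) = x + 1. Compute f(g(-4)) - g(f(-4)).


f(g(-4)) = -4
g(f(-4)) = -4
Difference = 0

0


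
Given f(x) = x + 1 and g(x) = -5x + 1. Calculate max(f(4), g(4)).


f(4) = 5
g(4) = -19
max = 5

5


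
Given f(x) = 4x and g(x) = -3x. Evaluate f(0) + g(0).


f(0) = 0
g(0) = 0
Sum = 0

0


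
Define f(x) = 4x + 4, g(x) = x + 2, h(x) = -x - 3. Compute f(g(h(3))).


h(3) = -6
g(-6) = -4
f(-4) = -12

-12


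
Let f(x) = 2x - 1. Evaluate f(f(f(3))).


f(3) = 5
f(5) = 9
f(9) = 17

17


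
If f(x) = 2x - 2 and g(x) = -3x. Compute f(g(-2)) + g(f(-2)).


f(g(-2)) = 10
g(f(-2)) = 18
Sum = 28

28


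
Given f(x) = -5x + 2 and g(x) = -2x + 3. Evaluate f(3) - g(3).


-10


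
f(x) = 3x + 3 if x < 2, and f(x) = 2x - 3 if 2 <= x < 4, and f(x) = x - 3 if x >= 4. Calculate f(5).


5 satisfies x >= 4
f(5) = 2

2


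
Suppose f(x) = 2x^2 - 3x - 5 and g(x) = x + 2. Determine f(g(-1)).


-6


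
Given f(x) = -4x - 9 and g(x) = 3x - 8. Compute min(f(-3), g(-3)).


f(-3) = 3
g(-3) = -17
min = -17

-17


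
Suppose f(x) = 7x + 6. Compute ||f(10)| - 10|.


66


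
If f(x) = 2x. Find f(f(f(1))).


f(1) = 2
f(2) = 4
f(4) = 8

8


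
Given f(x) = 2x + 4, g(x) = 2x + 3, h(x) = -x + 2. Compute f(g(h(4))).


2


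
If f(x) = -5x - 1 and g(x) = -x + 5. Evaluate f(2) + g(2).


f(2) = -11
g(2) = 3
Sum = -8

-8


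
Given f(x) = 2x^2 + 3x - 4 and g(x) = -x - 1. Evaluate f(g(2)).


g(2) = -3
f(-3) = 2*(-3)^2 + 3*(-3) - 4 = 5

5


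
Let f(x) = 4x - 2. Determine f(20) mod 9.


f(20) = 78
78 mod 9 = 6

6


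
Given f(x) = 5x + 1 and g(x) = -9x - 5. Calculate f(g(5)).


g(5) = -50
f(-50) = -249

-249


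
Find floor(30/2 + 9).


30/2 = 15
15 + 9 = 24
floor(24) = 24

24


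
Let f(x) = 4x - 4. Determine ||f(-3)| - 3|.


f(-3) = -16
|-16| = 16
|16 - 3| = 13

13


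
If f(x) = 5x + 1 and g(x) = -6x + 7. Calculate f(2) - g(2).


f(2) = 11
g(2) = -5
Difference = 16

16


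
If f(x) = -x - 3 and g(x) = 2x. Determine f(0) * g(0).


f(0) = -3
g(0) = 0
Product = 0

0


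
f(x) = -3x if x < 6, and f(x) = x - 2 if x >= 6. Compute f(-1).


-1 satisfies x < 6
f(-1) = 3

3


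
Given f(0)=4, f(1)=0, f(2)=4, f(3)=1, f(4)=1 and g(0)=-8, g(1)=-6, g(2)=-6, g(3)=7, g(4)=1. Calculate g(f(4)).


f(4) = 1
g(1) = -6

-6


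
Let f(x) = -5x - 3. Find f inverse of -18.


3


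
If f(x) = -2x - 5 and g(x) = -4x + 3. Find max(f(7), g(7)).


f(7) = -19
g(7) = -25
max = -19

-19


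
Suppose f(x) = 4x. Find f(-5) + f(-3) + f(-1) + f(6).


-12


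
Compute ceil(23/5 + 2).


23/5 = 4.6
4.6 + 2 = 6.6
ceil(6.6) = 7

7


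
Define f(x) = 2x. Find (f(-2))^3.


f(-2) = -4
(-4)^3 = -64

-64


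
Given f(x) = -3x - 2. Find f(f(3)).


f(3) = -11
f(-11) = 31

31


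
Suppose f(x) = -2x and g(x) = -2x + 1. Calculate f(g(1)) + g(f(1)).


f(g(1)) = 2
g(f(1)) = 5
Sum = 7

7


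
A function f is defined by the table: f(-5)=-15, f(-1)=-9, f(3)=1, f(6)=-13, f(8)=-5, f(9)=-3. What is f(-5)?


Reading from the table at x = -5

-15


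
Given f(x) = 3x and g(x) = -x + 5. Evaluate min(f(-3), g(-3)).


-9


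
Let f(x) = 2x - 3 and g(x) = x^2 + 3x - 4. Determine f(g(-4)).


g(-4) = 0
f(0) = -3

-3


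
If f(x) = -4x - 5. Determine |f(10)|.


f(10) = -45
|-45| = 45

45


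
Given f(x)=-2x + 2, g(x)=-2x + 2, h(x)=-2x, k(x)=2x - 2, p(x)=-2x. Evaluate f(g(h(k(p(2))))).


78


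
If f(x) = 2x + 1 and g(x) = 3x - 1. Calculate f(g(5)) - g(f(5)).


f(g(5)) = 29
g(f(5)) = 32
Difference = -3

-3


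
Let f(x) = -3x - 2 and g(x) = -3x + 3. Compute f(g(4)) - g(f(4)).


-20


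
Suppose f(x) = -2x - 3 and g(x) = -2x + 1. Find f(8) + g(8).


f(8) = -19
g(8) = -15
Sum = -34

-34


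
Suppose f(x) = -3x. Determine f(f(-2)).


f(-2) = 6
f(6) = -18

-18


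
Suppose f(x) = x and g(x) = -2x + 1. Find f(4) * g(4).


f(4) = 4
g(4) = -7
Product = -28

-28


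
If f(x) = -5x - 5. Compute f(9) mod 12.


f(9) = -50
-50 mod 12 = 10

10


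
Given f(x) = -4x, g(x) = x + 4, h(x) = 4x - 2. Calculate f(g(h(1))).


h(1) = 2
g(2) = 6
f(6) = -24

-24


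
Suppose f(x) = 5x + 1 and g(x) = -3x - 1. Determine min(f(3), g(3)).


f(3) = 16
g(3) = -10
min = -10

-10


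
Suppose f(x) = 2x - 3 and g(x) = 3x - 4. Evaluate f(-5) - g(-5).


6


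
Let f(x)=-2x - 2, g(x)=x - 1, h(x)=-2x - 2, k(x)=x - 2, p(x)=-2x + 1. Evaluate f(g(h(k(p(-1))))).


p(-1) = 3
k(3) = 1
h(1) = -4
g(-4) = -5
f(-5) = 8

8


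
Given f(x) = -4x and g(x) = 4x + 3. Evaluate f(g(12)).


g(12) = 51
f(51) = -204

-204


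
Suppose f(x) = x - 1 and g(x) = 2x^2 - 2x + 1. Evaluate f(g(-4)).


g(-4) = 41
f(41) = 40

40


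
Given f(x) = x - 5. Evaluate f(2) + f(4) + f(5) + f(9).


f(2) = -3
f(4) = -1
f(5) = 0
f(9) = 4
Sum = 0

0


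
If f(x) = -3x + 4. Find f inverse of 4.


Solve -3x + 4 = 4
x = (4 - 4) / (-3) = 0

0


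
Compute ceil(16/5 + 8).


16/5 = 3.2
3.2 + 8 = 11.2
ceil(11.2) = 12

12


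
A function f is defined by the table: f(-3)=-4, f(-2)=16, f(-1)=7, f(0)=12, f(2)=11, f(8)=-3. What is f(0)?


Reading from the table at x = 0

12


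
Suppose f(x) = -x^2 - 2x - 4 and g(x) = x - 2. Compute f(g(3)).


-7


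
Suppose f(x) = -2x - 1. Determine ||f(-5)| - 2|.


f(-5) = 9
|9| = 9
|9 - 2| = 7

7


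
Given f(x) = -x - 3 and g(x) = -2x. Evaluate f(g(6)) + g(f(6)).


f(g(6)) = 9
g(f(6)) = 18
Sum = 27

27


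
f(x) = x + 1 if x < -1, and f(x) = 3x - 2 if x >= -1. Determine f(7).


7 satisfies x >= -1
f(7) = 19

19


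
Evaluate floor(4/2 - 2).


4/2 = 2
2 - 2 = 0
floor(0) = 0

0


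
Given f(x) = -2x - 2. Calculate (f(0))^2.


f(0) = -2
(-2)^2 = 4

4


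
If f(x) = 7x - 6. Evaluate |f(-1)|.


f(-1) = -13
|-13| = 13

13


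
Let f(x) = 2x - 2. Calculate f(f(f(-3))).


f(-3) = -8
f(-8) = -18
f(-18) = -38

-38


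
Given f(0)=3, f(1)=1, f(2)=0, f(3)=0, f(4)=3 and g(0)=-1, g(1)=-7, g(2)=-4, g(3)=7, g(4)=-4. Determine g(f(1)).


f(1) = 1
g(1) = -7

-7


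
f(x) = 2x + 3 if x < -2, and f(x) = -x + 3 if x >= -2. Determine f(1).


1 satisfies x >= -2
f(1) = 2

2


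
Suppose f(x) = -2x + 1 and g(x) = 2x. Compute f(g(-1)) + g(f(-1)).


f(g(-1)) = 5
g(f(-1)) = 6
Sum = 11

11


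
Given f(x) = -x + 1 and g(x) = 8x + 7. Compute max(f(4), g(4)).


f(4) = -3
g(4) = 39
max = 39

39


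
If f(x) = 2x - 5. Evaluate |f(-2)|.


f(-2) = -9
|-9| = 9

9


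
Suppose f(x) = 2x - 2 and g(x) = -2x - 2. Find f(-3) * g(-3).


f(-3) = -8
g(-3) = 4
Product = -32

-32


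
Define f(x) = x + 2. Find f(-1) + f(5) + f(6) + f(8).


f(-1) = 1
f(5) = 7
f(6) = 8
f(8) = 10
Sum = 26

26


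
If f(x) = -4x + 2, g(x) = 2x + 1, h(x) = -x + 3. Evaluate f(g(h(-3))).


h(-3) = 6
g(6) = 13
f(13) = -50

-50


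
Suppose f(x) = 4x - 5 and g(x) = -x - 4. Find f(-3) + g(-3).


f(-3) = -17
g(-3) = -1
Sum = -18

-18


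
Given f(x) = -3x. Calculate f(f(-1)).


f(-1) = 3
f(3) = -9

-9


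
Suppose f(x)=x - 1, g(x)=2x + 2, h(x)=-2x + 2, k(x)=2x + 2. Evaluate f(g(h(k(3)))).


k(3) = 8
h(8) = -14
g(-14) = -26
f(-26) = -27

-27


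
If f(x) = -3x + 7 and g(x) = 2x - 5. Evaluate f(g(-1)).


28


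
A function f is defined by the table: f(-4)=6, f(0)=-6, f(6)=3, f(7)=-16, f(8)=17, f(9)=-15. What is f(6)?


Reading from the table at x = 6

3


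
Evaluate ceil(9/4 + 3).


9/4 = 2.25
2.25 + 3 = 5.25
ceil(5.25) = 6

6


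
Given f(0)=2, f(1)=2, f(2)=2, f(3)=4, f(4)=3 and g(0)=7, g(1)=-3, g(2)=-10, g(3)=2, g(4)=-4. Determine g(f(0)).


f(0) = 2
g(2) = -10

-10


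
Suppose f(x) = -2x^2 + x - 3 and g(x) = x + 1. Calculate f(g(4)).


g(4) = 5
f(5) = (-2)*(5)^2 + 1*(5) - 3 = -48

-48


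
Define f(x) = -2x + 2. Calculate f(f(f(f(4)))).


f(4) = -6
f(-6) = 14
f(14) = -26
f(-26) = 54

54


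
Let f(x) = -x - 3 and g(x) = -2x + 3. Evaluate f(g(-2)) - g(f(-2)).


f(g(-2)) = -10
g(f(-2)) = 5
Difference = -15

-15


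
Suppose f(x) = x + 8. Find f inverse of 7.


Solve x + 8 = 7
x = (7 - 8) / 1 = -1

-1


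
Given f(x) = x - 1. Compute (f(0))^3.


f(0) = -1
(-1)^3 = -1

-1


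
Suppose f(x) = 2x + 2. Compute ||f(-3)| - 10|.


6


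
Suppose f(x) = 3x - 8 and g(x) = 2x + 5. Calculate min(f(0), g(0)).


f(0) = -8
g(0) = 5
min = -8

-8


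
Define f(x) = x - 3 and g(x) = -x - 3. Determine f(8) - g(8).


f(8) = 5
g(8) = -11
Difference = 16

16


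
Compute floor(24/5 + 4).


24/5 = 4.8
4.8 + 4 = 8.8
floor(8.8) = 8

8


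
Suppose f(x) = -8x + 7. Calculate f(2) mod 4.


f(2) = -9
-9 mod 4 = 3

3


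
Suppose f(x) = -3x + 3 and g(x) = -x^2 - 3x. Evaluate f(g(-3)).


g(-3) = 0
f(0) = 3

3


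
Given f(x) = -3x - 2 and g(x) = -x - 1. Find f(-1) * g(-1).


f(-1) = 1
g(-1) = 0
Product = 0

0


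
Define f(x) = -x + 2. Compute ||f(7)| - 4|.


f(7) = -5
|-5| = 5
|5 - 4| = 1

1


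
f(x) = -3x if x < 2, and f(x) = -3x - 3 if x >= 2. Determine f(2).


2 satisfies x >= 2
f(2) = -9

-9


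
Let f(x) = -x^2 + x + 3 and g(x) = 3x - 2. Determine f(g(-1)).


g(-1) = -5
f(-5) = (-1)*(-5)^2 + 1*(-5) + 3 = -27

-27


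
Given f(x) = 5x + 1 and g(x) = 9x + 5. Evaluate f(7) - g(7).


f(7) = 36
g(7) = 68
Difference = -32

-32


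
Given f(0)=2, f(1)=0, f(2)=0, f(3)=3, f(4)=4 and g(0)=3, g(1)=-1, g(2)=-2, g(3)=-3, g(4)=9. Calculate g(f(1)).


f(1) = 0
g(0) = 3

3


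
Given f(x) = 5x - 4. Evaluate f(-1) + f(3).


f(-1) = -9
f(3) = 11
Sum = 2

2


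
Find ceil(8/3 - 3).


8/3 = 2.6667
2.6667 - 3 = -0.3333
ceil(-0.3333) = 0

0


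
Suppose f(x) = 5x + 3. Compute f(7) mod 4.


2


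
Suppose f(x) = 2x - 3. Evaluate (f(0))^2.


f(0) = -3
(-3)^2 = 9

9


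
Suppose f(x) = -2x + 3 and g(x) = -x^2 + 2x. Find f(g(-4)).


g(-4) = -24
f(-24) = 51

51


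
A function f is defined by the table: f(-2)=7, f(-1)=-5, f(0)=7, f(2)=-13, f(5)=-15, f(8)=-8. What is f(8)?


Reading from the table at x = 8

-8


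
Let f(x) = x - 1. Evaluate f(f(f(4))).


f(4) = 3
f(3) = 2
f(2) = 1

1


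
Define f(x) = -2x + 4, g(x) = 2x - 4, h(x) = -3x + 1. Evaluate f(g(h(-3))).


h(-3) = 10
g(10) = 16
f(16) = -28

-28


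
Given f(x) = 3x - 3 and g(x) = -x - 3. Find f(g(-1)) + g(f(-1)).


f(g(-1)) = -9
g(f(-1)) = 3
Sum = -6

-6


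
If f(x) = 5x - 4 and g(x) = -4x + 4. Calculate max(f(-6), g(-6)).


f(-6) = -34
g(-6) = 28
max = 28

28


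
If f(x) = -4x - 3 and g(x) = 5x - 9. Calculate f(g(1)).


g(1) = -4
f(-4) = 13

13


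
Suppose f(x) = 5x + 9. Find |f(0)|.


f(0) = 9
|9| = 9

9


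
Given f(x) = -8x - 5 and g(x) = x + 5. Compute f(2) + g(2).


f(2) = -21
g(2) = 7
Sum = -14

-14


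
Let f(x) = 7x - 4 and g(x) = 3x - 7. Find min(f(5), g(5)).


f(5) = 31
g(5) = 8
min = 8

8


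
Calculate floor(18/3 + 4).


18/3 = 6
6 + 4 = 10
floor(10) = 10

10


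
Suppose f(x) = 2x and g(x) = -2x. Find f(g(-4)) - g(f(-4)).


f(g(-4)) = 16
g(f(-4)) = 16
Difference = 0

0


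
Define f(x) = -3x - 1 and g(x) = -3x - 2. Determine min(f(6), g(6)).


-20


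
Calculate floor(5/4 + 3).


4


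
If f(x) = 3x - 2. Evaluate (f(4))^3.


f(4) = 10
(10)^3 = 1000

1000


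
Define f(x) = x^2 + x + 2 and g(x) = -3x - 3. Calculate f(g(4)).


g(4) = -15
f(-15) = 1*(-15)^2 + 1*(-15) + 2 = 212

212


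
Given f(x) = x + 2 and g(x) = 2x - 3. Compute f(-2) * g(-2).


f(-2) = 0
g(-2) = -7
Product = 0

0


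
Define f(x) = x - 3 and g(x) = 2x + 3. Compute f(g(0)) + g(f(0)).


f(g(0)) = 0
g(f(0)) = -3
Sum = -3

-3


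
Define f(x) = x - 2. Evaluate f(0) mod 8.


f(0) = -2
-2 mod 8 = 6

6


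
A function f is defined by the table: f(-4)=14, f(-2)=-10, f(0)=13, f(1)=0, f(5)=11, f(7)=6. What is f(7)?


Reading from the table at x = 7

6


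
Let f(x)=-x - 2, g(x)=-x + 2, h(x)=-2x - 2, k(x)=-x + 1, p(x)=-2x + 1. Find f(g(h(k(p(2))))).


p(2) = -3
k(-3) = 4
h(4) = -10
g(-10) = 12
f(12) = -14

-14


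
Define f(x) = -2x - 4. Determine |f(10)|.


f(10) = -24
|-24| = 24

24


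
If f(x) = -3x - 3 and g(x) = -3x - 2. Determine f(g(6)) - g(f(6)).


f(g(6)) = 57
g(f(6)) = 61
Difference = -4

-4


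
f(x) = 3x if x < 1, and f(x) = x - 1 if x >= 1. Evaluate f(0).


0 satisfies x < 1
f(0) = 0

0


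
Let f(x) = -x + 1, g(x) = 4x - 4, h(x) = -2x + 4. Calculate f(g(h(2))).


h(2) = 0
g(0) = -4
f(-4) = 5

5


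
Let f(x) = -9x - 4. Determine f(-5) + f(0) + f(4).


f(-5) = 41
f(0) = -4
f(4) = -40
Sum = -3

-3


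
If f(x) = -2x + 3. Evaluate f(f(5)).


f(5) = -7
f(-7) = 17

17


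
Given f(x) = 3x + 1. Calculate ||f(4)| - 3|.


f(4) = 13
|13| = 13
|13 - 3| = 10

10


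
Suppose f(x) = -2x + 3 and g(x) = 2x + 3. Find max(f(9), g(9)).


f(9) = -15
g(9) = 21
max = 21

21


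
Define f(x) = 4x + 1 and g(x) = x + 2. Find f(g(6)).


g(6) = 8
f(8) = 33

33


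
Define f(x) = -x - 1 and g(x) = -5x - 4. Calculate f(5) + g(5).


f(5) = -6
g(5) = -29
Sum = -35

-35


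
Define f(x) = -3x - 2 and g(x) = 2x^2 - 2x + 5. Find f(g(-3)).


g(-3) = 29
f(29) = -89

-89


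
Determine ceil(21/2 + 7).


21/2 = 10.5
10.5 + 7 = 17.5
ceil(17.5) = 18

18


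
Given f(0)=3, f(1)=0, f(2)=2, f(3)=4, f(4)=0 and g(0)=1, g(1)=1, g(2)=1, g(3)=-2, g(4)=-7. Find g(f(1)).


f(1) = 0
g(0) = 1

1


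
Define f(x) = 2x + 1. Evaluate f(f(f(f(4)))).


f(4) = 9
f(9) = 19
f(19) = 39
f(39) = 79

79


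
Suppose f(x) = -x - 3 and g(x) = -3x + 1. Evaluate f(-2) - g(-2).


-8


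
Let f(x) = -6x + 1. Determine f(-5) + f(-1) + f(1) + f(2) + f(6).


f(-5) = 31
f(-1) = 7
f(1) = -5
f(2) = -11
f(6) = -35
Sum = -13

-13


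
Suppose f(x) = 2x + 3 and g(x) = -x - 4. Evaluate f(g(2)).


g(2) = -6
f(-6) = -9

-9


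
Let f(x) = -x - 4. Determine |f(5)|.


f(5) = -9
|-9| = 9

9


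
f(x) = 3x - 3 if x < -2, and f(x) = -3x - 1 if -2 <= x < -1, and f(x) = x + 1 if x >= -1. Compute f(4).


4 satisfies x >= -1
f(4) = 5

5


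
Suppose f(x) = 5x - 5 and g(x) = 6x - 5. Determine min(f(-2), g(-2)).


f(-2) = -15
g(-2) = -17
min = -17

-17


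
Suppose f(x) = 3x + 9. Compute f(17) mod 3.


f(17) = 60
60 mod 3 = 0

0


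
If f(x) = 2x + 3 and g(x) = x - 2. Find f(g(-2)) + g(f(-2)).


f(g(-2)) = -5
g(f(-2)) = -3
Sum = -8

-8


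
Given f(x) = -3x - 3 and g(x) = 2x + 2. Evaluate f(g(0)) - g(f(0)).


f(g(0)) = -9
g(f(0)) = -4
Difference = -5

-5


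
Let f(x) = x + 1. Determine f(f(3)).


f(3) = 4
f(4) = 5

5


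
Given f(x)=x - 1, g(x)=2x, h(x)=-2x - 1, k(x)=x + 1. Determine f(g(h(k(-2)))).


k(-2) = -1
h(-1) = 1
g(1) = 2
f(2) = 1

1


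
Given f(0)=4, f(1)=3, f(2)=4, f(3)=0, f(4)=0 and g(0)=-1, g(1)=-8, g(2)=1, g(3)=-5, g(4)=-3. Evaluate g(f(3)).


f(3) = 0
g(0) = -1

-1


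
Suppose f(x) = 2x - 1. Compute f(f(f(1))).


1


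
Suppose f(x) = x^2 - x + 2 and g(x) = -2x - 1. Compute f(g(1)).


g(1) = -3
f(-3) = 1*(-3)^2 - 1*(-3) + 2 = 14

14


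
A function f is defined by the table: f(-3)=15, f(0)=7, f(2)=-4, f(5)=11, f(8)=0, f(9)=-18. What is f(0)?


Reading from the table at x = 0

7


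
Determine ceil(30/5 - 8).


30/5 = 6
6 - 8 = -2
ceil(-2) = -2

-2


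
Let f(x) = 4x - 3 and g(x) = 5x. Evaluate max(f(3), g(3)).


f(3) = 9
g(3) = 15
max = 15

15


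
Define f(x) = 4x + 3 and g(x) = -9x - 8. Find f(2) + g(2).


f(2) = 11
g(2) = -26
Sum = -15

-15


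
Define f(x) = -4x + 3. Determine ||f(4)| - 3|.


f(4) = -13
|-13| = 13
|13 - 3| = 10

10


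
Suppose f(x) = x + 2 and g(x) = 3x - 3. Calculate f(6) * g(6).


f(6) = 8
g(6) = 15
Product = 120

120


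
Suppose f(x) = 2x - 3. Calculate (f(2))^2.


f(2) = 1
(1)^2 = 1

1


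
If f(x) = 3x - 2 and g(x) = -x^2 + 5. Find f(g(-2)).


g(-2) = 1
f(1) = 1

1


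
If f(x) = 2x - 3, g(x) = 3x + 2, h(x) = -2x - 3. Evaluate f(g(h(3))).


h(3) = -9
g(-9) = -25
f(-25) = -53

-53


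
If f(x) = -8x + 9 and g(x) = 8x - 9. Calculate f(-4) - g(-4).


f(-4) = 41
g(-4) = -41
Difference = 82

82


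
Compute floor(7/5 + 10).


7/5 = 1.4
1.4 + 10 = 11.4
floor(11.4) = 11

11


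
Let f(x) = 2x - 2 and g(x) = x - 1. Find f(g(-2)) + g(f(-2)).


-15


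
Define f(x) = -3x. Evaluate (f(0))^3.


0


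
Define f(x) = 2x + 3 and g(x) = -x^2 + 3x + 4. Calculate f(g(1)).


g(1) = 6
f(6) = 15

15


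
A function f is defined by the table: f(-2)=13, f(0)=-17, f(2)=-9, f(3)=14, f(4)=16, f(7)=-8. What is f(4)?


16


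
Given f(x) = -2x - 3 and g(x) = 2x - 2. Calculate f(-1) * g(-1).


f(-1) = -1
g(-1) = -4
Product = 4

4


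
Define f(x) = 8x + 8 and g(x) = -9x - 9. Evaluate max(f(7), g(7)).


f(7) = 64
g(7) = -72
max = 64

64


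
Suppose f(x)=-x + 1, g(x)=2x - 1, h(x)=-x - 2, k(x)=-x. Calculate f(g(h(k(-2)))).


k(-2) = 2
h(2) = -4
g(-4) = -9
f(-9) = 10

10


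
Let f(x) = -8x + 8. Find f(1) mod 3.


f(1) = 0
0 mod 3 = 0

0


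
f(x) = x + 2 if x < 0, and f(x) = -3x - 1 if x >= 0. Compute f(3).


3 satisfies x >= 0
f(3) = -10

-10


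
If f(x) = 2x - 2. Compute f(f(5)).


f(5) = 8
f(8) = 14

14


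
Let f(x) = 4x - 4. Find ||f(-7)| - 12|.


20


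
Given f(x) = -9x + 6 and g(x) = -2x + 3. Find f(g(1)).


g(1) = 1
f(1) = -3

-3


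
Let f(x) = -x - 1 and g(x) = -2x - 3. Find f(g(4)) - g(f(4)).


f(g(4)) = 10
g(f(4)) = 7
Difference = 3

3


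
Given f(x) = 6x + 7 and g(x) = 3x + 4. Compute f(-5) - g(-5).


-12


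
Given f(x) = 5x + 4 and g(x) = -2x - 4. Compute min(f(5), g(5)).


f(5) = 29
g(5) = -14
min = -14

-14


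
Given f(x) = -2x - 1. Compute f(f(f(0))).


f(0) = -1
f(-1) = 1
f(1) = -3

-3


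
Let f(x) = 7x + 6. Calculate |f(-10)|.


64


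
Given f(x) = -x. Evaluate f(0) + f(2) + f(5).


f(0) = 0
f(2) = -2
f(5) = -5
Sum = -7

-7


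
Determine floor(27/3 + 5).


27/3 = 9
9 + 5 = 14
floor(14) = 14

14
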